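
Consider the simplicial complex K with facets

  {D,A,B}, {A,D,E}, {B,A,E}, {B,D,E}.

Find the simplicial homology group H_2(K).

H_2 = Z.

We work with the vertex ordering A < B < D < E. The simplices of K, each written with vertices in increasing order, are:

  0-simplices (4): A, B, D, E
  1-simplices (6): AB, AD, AE, BD, BE, DE
  2-simplices (4): ABD, ABE, ADE, BDE

giving chain groups C_0 ≅ Z^4, C_1 ≅ Z^6, C_2 ≅ Z^4.

The boundary map ∂_1: C_1 → C_0 is given by ∂[p,q] = [q] − [p].
The 4×6 boundary matrix has rank 3 and Smith normal form diag(1,1,1).

∂_2: C_2 → C_1 sends each 2-simplex [p,q,r] to [q,r] − [p,r] + [p,q]. For instance
  ∂BDE = DE − BE + BD,
  ∂ABE = BE − AE + AB.
As a 6×4 matrix over Z this has rank 3, with invariant factors (1,1,1).

Computing H_k = (kernel of ∂_k) / (image of ∂_{k+1}):

  H_2: rank ker ∂_2 − rank ∂_3 = (4 − 3) − 0 = 1, and there is no ∂_3, so H_2 ≅ Z.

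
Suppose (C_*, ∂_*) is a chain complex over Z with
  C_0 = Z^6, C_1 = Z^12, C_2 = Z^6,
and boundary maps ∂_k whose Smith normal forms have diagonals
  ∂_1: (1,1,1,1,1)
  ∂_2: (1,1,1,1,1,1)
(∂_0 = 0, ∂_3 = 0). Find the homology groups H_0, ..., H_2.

H_0: b_0 = 6 − 0 − 5 = 1; torsion from ∂_1 factors > 1: none. So H_0 = Z.
H_1: b_1 = 12 − 5 − 6 = 1; torsion from ∂_2 factors > 1: none. So H_1 = Z.
H_2: b_2 = 6 − 6 − 0 = 0; torsion from ∂_3 factors > 1: none. So H_2 = 0.

H_0 = Z,  H_1 = Z,  H_2 = 0.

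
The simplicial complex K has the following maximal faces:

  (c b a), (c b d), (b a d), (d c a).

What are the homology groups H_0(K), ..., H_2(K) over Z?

H_0 = Z,  H_1 = 0,  H_2 = Z.

Take the total order a < b < c < d on the vertex set. Then K (dimension 2) consists of the simplices:

  0-simplices (4): a, b, c, d
  1-simplices (6): ab, ac, ad, bc, bd, cd
  2-simplices (4): abc, abd, acd, bcd

Hence C_0 ≅ Z^4, C_1 ≅ Z^6, C_2 ≅ Z^4.

The boundary map ∂_1: C_1 → C_0 maps an edge to its endpoints' difference, ∂[p,q] = q − p. For instance
  ∂bc = c − b.
This gives a 4×6 integer matrix of rank 3; reducing to Smith normal form yields diagonal entries (1,1,1).

Boundary ∂_2: C_2 → C_1 acts by ∂[p,q,r] = [q,r] − [p,r] + [p,q]. For instance
  ∂bcd = cd − bd + bc,
  ∂abc = bc − ac + ab.
The resulting 6×4 matrix has rank 3, and its Smith normal form has invariant factors (1,1,1).

Reading off H_k = ker ∂_k / im ∂_{k+1}:

  H_0: rank C_0 − rank ∂_1 = 4 − 3 = 1, and the invariant factors of ∂_1 are all 1, so H_0 = Z.
  H_1: rank ker ∂_1 − rank ∂_2 = (6 − 3) − 3 = 0, and the invariant factors of ∂_2 are all 1, so H_1 = 0.
  H_2: rank ker ∂_2 − rank ∂_3 = (4 − 3) − 0 = 1, and there is no ∂_3, so H_2 = Z.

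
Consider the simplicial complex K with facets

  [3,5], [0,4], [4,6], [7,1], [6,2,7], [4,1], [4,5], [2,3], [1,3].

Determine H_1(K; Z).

H_1 ≅ Z^3.

We work with the vertex ordering 0 < 1 < 2 < 3 < 4 < 5 < 6 < 7. The simplices of K, each written with vertices in increasing order, are:

  0-simplices (8): [0], [1], [2], [3], [4], [5], [6], [7]
  1-simplices (11): [0,4], [1,3], [1,4], [1,7], [2,3], [2,6], [2,7], [3,5], [4,5], [4,6], [6,7]
  2-simplices (1): [2,6,7]

giving chain groups C_0 ≅ Z^8, C_1 ≅ Z^11, C_2 ≅ Z^1.

∂_1: C_1 → C_0 sends each edge [p,q] (with p < q) to q − p. For instance
  ∂[4,6] = [6] − [4].
The 8×11 boundary matrix has rank 7 and Smith normal form diag(1,1,1,1,1,1,1).

The boundary map ∂_2: C_2 → C_1 sends each 2-simplex [p,q,r] to [q,r] − [p,r] + [p,q]. For instance
  ∂[2,6,7] = [6,7] − [2,7] + [2,6].
The 11×1 boundary matrix has rank 1 and Smith normal form diag(1).

From H_k ≅ ker(∂_k) / im(∂_{k+1}) we obtain:

  H_1: rank ker ∂_1 − rank ∂_2 = (11 − 7) − 1 = 3, and the invariant factors of ∂_2 are all 1, so H_1 ≅ Z^3.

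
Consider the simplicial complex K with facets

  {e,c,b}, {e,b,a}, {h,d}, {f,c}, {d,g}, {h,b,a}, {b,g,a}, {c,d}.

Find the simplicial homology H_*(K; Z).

We work with the vertex ordering a < b < c < d < e < f < g < h. The simplices of K, each written with vertices in increasing order, are:

  0-simplices (8): a, b, c, d, e, f, g, h
  1-simplices (13): ab, ae, ag, ah, bc, be, bg, bh, cd, ce, cf, dg, dh
  2-simplices (4): abe, abg, abh, bce

Hence C_0 ≅ Z^8, C_1 ≅ Z^13, C_2 ≅ Z^4.

The boundary map ∂_1: C_1 → C_0 maps an edge to its endpoints' difference, ∂[p,q] = q − p.
This gives a 8×13 integer matrix of rank 7; reducing to Smith normal form yields diagonal entries (1,1,1,1,1,1,1).

Boundary ∂_2: C_2 → C_1 sends each 2-simplex [p,q,r] to [q,r] − [p,r] + [p,q]. For instance
  ∂bce = ce − be + bc,
  ∂abh = bh − ah + ab.
As a 13×4 matrix over Z this has rank 4, with invariant factors (1,1,1,1).

Reading off H_k = ker ∂_k / im ∂_{k+1}:

  H_0: rank C_0 − rank ∂_1 = 8 − 7 = 1, and the invariant factors of ∂_1 are all 1, so H_0 ≅ Z.
  H_1: rank ker ∂_1 − rank ∂_2 = (13 − 7) − 4 = 2, and the invariant factors of ∂_2 are all 1, so H_1 ≅ Z^2.
  H_2: rank ker ∂_2 − rank ∂_3 = (4 − 4) − 0 = 0, and there is no ∂_3, so H_2 ≅ 0.

H_0 = Z,  H_1 = Z^2,  H_2 = 0.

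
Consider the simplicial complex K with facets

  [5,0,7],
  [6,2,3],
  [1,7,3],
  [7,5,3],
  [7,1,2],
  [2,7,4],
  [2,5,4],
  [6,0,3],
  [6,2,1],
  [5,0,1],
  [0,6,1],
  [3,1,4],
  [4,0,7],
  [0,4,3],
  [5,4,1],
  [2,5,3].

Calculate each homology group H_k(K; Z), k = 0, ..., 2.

Take the total order 0 < 1 < 2 < 3 < 4 < 5 < 6 < 7 on the vertex set. Then K (dimension 2) consists of the simplices:

  0-simplices (8): [0], [1], [2], [3], [4], [5], [6], [7]
  1-simplices (24): (24 of them)
  2-simplices (16): [0,1,5], [0,1,6], [0,3,4], [0,3,6], [0,4,7], [0,5,7], [1,2,6], [1,2,7], [1,3,4], [1,3,7], [1,4,5], [2,3,5], [2,3,6], [2,4,5], [2,4,7], [3,5,7]

giving chain groups C_0 ≅ Z^8, C_1 ≅ Z^24, C_2 ≅ Z^16.

The boundary map ∂_1: C_1 → C_0 maps an edge to its endpoints' difference, ∂[p,q] = q − p. For instance
  ∂[1,5] = [5] − [1].
As a 8×24 matrix over Z this has rank 7, with invariant factors (1,1,1,1,1,1,1).

The boundary map ∂_2: C_2 → C_1 sends each 2-simplex [p,q,r] to [q,r] − [p,r] + [p,q]. For instance
  ∂[2,3,6] = [3,6] − [2,6] + [2,3],
  ∂[0,1,5] = [1,5] − [0,5] + [0,1].
The resulting 24×16 matrix has rank 15, and its Smith normal form has invariant factors (1,1,1,1,1,1,1,1,1,1,1,1,1,1,1).

Now H_k = ker ∂_k / im ∂_{k+1}, so:

  H_0: rank C_0 − rank ∂_1 = 8 − 7 = 1, and the invariant factors of ∂_1 are all 1, so H_0 = Z.
  H_1: rank ker ∂_1 − rank ∂_2 = (24 − 7) − 15 = 2, and the invariant factors of ∂_2 are all 1, so H_1 = Z^2.
  H_2: rank ker ∂_2 − rank ∂_3 = (16 − 15) − 0 = 1, and there is no ∂_3, so H_2 = Z.

As a check, the Euler characteristic is 8 − 24 + 16 = 0, which agrees with 1 − 2 + 1 = 0.

H_0 = Z,  H_1 = Z^2,  H_2 = Z.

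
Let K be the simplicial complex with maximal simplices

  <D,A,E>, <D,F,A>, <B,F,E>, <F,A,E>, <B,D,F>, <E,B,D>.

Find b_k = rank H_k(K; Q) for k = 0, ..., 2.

b_0 = 1, b_1 = 0, b_2 = 1.

K has 5 vertices, 9 edges, 6 triangles.
rank ∂_0 = 0, rank ∂_1 = 4 ⇒ b_0 = 5 − 0 − 4 = 1; all invariant factors of ∂_1 are 1 so no torsion. So H_0 = Z.
rank ∂_1 = 4, rank ∂_2 = 5 ⇒ b_1 = 9 − 4 − 5 = 0; all invariant factors of ∂_2 are 1 so no torsion. So H_1 = 0.
rank ∂_2 = 5, rank ∂_3 = 0 ⇒ b_2 = 6 − 5 − 0 = 1. So H_2 = Z.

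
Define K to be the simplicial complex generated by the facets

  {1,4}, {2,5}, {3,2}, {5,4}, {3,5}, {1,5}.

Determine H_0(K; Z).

H_0 = Z.

Take the total order 1 < 2 < 3 < 4 < 5 on the vertex set. Then K (dimension 1) consists of the simplices:

  0-simplices (5): [1], [2], [3], [4], [5]
  1-simplices (6): [1,4], [1,5], [2,3], [2,5], [3,5], [4,5]

giving chain groups C_0 ≅ Z^5, C_1 ≅ Z^6.

∂_1: C_1 → C_0 sends each edge [p,q] (with p < q) to q − p.
The 5×6 boundary matrix has rank 4 and Smith normal form diag(1,1,1,1).

Computing H_k = (kernel of ∂_k) / (image of ∂_{k+1}):

  H_0: rank C_0 − rank ∂_1 = 5 − 4 = 1, and the invariant factors of ∂_1 are all 1, so H_0 ≅ Z.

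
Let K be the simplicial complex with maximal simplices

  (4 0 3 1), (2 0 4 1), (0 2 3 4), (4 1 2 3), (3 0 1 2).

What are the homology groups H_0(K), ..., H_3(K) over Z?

Order the vertices as 0 < 1 < 2 < 3 < 4. Listing each simplex with vertices in this order, K has dimension 3 with simplices:

  0-simplices (5): [0], [1], [2], [3], [4]
  1-simplices (10): [0,1], [0,2], [0,3], [0,4], [1,2], [1,3], [1,4], [2,3], [2,4], [3,4]
  2-simplices (10): [0,1,2], [0,1,3], [0,1,4], [0,2,3], [0,2,4], [0,3,4], [1,2,3], [1,2,4], [1,3,4], [2,3,4]
  3-simplices (5): [0,1,2,3], [0,1,2,4], [0,1,3,4], [0,2,3,4], [1,2,3,4]

giving chain groups C_0 ≅ Z^5, C_1 ≅ Z^10, C_2 ≅ Z^10, C_3 ≅ Z^5.

∂_1: C_1 → C_0 sends each edge [p,q] (with p < q) to q − p. For instance
  ∂[0,2] = [2] − [0].
As a 5×10 matrix over Z this has rank 4, with invariant factors (1,1,1,1).

∂_2: C_2 → C_1 maps a triangle to the signed sum of its edges. For instance
  ∂[1,2,4] = [2,4] − [1,4] + [1,2],
  ∂[1,3,4] = [3,4] − [1,4] + [1,3].
As a 10×10 matrix over Z this has rank 6, with invariant factors (1,1,1,1,1,1).

Boundary ∂_3: C_3 → C_2 sends each 3-simplex σ to the alternating sum Σ_i (−1)^i (σ with its i-th vertex removed). For instance
  ∂[0,1,3,4] = [1,3,4] − [0,3,4] + [0,1,4] − [0,1,3],
  ∂[0,1,2,4] = [1,2,4] − [0,2,4] + [0,1,4] − [0,1,2].
As a 10×5 matrix over Z this has rank 4, with invariant factors (1,1,1,1).

Now H_k = ker ∂_k / im ∂_{k+1}, so:

  H_0: rank C_0 − rank ∂_1 = 5 − 4 = 1, and the invariant factors of ∂_1 are all 1, so H_0 = Z.
  H_1: rank ker ∂_1 − rank ∂_2 = (10 − 4) − 6 = 0, and the invariant factors of ∂_2 are all 1, so H_1 = 0.
  H_2: rank ker ∂_2 − rank ∂_3 = (10 − 6) − 4 = 0, and the invariant factors of ∂_3 are all 1, so H_2 = 0.
  H_3: rank ker ∂_3 − rank ∂_4 = (5 − 4) − 0 = 1, and there is no ∂_4, so H_3 = Z.

As a check, the Euler characteristic is 5 − 10 + 10 − 5 = 0, which agrees with 1 − 0 + 0 − 1 = 0.

H_0 = Z,  H_1 = 0,  H_2 = 0,  H_3 = Z.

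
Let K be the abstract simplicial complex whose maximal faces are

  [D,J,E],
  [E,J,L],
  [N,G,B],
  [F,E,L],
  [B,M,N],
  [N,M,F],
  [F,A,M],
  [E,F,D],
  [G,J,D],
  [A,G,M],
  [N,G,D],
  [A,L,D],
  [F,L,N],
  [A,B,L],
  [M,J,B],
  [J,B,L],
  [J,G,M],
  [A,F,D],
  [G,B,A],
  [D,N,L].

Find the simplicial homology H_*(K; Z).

H_0 ≅ Z,  H_1 ≅ Z ⊕ Z_2,  H_2 = 0.

Order the vertices as A < B < D < E < F < G < J < L < M < N. Listing each simplex with vertices in this order, K has dimension 2 with simplices:

  0-simplices (10): A, B, D, E, F, G, J, L, M, N
  1-simplices (30): AB, AD, AF, AG, AL, AM, BG, BJ, BL, BM, BN, DE, DF, DG, DJ, DL, DN, EF, EJ, EL, FL, FM, FN, GJ, GM, GN, JL, JM, LN, MN
  2-simplices (20): ABG, ABL, ADF, ADL, AFM, AGM, BGN, BJL, BJM, BMN, DEF, DEJ, DGJ, DGN, DLN, EFL, EJL, FLN, FMN, GJM

so the chain groups are C_0 ≅ Z^10, C_1 ≅ Z^30, C_2 ≅ Z^20.

Boundary ∂_1: C_1 → C_0 sends each edge [p,q] (with p < q) to q − p. For instance
  ∂BG = G − B.
The resulting 10×30 matrix has rank 9, and its Smith normal form has invariant factors (1,1,1,1,1,1,1,1,1).

∂_2: C_2 → C_1 sends each 2-simplex [p,q,r] to [q,r] − [p,r] + [p,q]. For instance
  ∂EJL = JL − EL + EJ,
  ∂DEF = EF − DF + DE.
As a 30×20 matrix over Z this has rank 20, with invariant factors (1,1,1,1,1,1,1,1,1,1,1,1,1,1,1,1,1,1,1,2).

From H_k ≅ ker(∂_k) / im(∂_{k+1}) we obtain:

  H_0: rank C_0 − rank ∂_1 = 10 − 9 = 1, and the invariant factors of ∂_1 are all 1, so H_0 ≅ Z.
  H_1: rank ker ∂_1 − rank ∂_2 = (30 − 9) − 20 = 1, and ∂_2 has invariant factor 2 > 1, so H_1 ≅ Z ⊕ Z_2.
  H_2: rank ker ∂_2 − rank ∂_3 = (20 − 20) − 0 = 0, and there is no ∂_3, so H_2 ≅ 0.

As a check, the Euler characteristic is 10 − 30 + 20 = 0, which agrees with 1 − 1 + 0 = 0.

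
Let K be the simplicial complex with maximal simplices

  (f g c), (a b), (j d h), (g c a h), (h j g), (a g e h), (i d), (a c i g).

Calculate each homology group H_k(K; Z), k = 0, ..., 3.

We work with the vertex ordering a < b < c < d < e < f < g < h < i < j. The simplices of K, each written with vertices in increasing order, are:

  0-simplices (10): a, b, c, d, e, f, g, h, i, j
  1-simplices (20): ab, ac, ae, ag, ah, ai, cf, cg, ch, ci, dh, di, dj, eg, eh, fg, gh, gi, gj, hj
  2-simplices (13): acg, ach, aci, aeg, aeh, agh, agi, cfg, cgh, cgi, dhj, egh, ghj
  3-simplices (3): acgh, acgi, aegh

giving chain groups C_0 ≅ Z^10, C_1 ≅ Z^20, C_2 ≅ Z^13, C_3 ≅ Z^3.

The boundary map ∂_1: C_1 → C_0 is given by ∂[p,q] = [q] − [p]. For instance
  ∂ch = h − c.
The 10×20 boundary matrix has rank 9 and Smith normal form diag(1,1,1,1,1,1,1,1,1).

The boundary map ∂_2: C_2 → C_1 maps a triangle to the signed sum of its edges. For instance
  ∂ghj = hj − gj + gh,
  ∂agi = gi − ai + ag.
The 20×13 boundary matrix has rank 10 and Smith normal form diag(1,1,1,1,1,1,1,1,1,1).

Boundary ∂_3: C_3 → C_2 sends each 3-simplex σ to the alternating sum Σ_i (−1)^i (σ with its i-th vertex removed). For instance
  ∂acgh = cgh − agh + ach − acg,
  ∂acgi = cgi − agi + aci − acg.
The resulting 13×3 matrix has rank 3, and its Smith normal form has invariant factors (1,1,1).

Reading off H_k = ker ∂_k / im ∂_{k+1}:

  H_0: rank C_0 − rank ∂_1 = 10 − 9 = 1, and the invariant factors of ∂_1 are all 1, so H_0 = Z.
  H_1: rank ker ∂_1 − rank ∂_2 = (20 − 9) − 10 = 1, and the invariant factors of ∂_2 are all 1, so H_1 = Z.
  H_2: rank ker ∂_2 − rank ∂_3 = (13 − 10) − 3 = 0, and the invariant factors of ∂_3 are all 1, so H_2 = 0.
  H_3: rank ker ∂_3 − rank ∂_4 = (3 − 3) − 0 = 0, and there is no ∂_4, so H_3 = 0.

H_0 ≅ Z,  H_1 ≅ Z,  H_2 = 0,  H_3 = 0.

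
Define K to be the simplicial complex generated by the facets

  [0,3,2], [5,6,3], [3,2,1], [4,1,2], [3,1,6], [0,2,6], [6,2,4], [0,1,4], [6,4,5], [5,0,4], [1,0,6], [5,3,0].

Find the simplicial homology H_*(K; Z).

H_0 ≅ Z,  H_1 ≅ Z_2,  H_2 = 0.

Take the total order 0 < 1 < 2 < 3 < 4 < 5 < 6 on the vertex set. Then K (dimension 2) consists of the simplices:

  0-simplices (7): [0], [1], [2], [3], [4], [5], [6]
  1-simplices (18): [0,1], [0,2], [0,3], [0,4], [0,5], [0,6], [1,2], [1,3], [1,4], [1,6], [2,3], [2,4], [2,6], [3,5], [3,6], [4,5], [4,6], [5,6]
  2-simplices (12): [0,1,4], [0,1,6], [0,2,3], [0,2,6], [0,3,5], [0,4,5], [1,2,3], [1,2,4], [1,3,6], [2,4,6], [3,5,6], [4,5,6]

Hence C_0 ≅ Z^7, C_1 ≅ Z^18, C_2 ≅ Z^12.

∂_1: C_1 → C_0 is given by ∂[p,q] = [q] − [p].
The resulting 7×18 matrix has rank 6, and its Smith normal form has invariant factors (1,1,1,1,1,1).

The boundary map ∂_2: C_2 → C_1 sends each 2-simplex [p,q,r] to [q,r] − [p,r] + [p,q]. For instance
  ∂[0,4,5] = [4,5] − [0,5] + [0,4],
  ∂[1,3,6] = [3,6] − [1,6] + [1,3].
The 18×12 boundary matrix has rank 12 and Smith normal form diag(1,1,1,1,1,1,1,1,1,1,1,2).

From H_k ≅ ker(∂_k) / im(∂_{k+1}) we obtain:

  H_0: rank C_0 − rank ∂_1 = 7 − 6 = 1, and the invariant factors of ∂_1 are all 1, so H_0 = Z.
  H_1: rank ker ∂_1 − rank ∂_2 = (18 − 6) − 12 = 0, and ∂_2 has invariant factor 2 > 1, so H_1 = Z_2.
  H_2: rank ker ∂_2 − rank ∂_3 = (12 − 12) − 0 = 0, and there is no ∂_3, so H_2 = 0.

As a check, the Euler characteristic is 7 − 18 + 12 = 1, which agrees with 1 − 0 + 0 = 1.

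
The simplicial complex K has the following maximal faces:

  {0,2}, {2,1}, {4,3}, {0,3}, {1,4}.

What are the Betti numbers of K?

b_0 = 1, b_1 = 1.

K has 5 vertices, 5 edges.
rank ∂_0 = 0, rank ∂_1 = 4 ⇒ b_0 = 5 − 0 − 4 = 1; all invariant factors of ∂_1 are 1 so no torsion. So H_0 ≅ Z.
rank ∂_1 = 4, rank ∂_2 = 0 ⇒ b_1 = 5 − 4 − 0 = 1. So H_1 ≅ Z.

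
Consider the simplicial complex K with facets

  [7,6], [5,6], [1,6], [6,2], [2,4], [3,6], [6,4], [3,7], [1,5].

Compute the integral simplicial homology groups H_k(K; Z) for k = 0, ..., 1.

H_0 = Z,  H_1 = Z^3.

Fix the vertex order 1 < 2 < 3 < 4 < 5 < 6 < 7 and write every simplex with vertices in increasing order. Then dim K = 1 and the simplices of K are:

  0-simplices (7): [1], [2], [3], [4], [5], [6], [7]
  1-simplices (9): [1,5], [1,6], [2,4], [2,6], [3,6], [3,7], [4,6], [5,6], [6,7]

Hence C_0 ≅ Z^7, C_1 ≅ Z^9.

∂_1: C_1 → C_0 sends each edge [p,q] (with p < q) to q − p. For instance
  ∂[4,6] = [6] − [4].
This gives a 7×9 integer matrix of rank 6; reducing to Smith normal form yields diagonal entries (1,1,1,1,1,1).

Now H_k = ker ∂_k / im ∂_{k+1}, so:

  H_0: rank C_0 − rank ∂_1 = 7 − 6 = 1, and the invariant factors of ∂_1 are all 1, so H_0 = Z.
  H_1: rank ker ∂_1 − rank ∂_2 = (9 − 6) − 0 = 3, and there is no ∂_2, so H_1 = Z^3.

As a check, the Euler characteristic is 7 − 9 = -2, which agrees with 1 − 3 = -2.
(K is a triangulation of a wedge of 3 circles.)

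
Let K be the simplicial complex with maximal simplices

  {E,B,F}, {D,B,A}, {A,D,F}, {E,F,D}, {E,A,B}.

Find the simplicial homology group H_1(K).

Take the total order A < B < D < E < F on the vertex set. Then K (dimension 2) consists of the simplices:

  0-simplices (5): A, B, D, E, F
  1-simplices (10): AB, AD, AE, AF, BD, BE, BF, DE, DF, EF
  2-simplices (5): ABD, ABE, ADF, BEF, DEF

Hence C_0 ≅ Z^5, C_1 ≅ Z^10, C_2 ≅ Z^5.

The boundary map ∂_1: C_1 → C_0 maps an edge to its endpoints' difference, ∂[p,q] = q − p. For instance
  ∂BE = E − B.
The 5×10 boundary matrix has rank 4 and Smith normal form diag(1,1,1,1).

∂_2: C_2 → C_1 maps a triangle to the signed sum of its edges. For instance
  ∂DEF = EF − DF + DE,
  ∂ABD = BD − AD + AB.
The 10×5 boundary matrix has rank 5 and Smith normal form diag(1,1,1,1,1).

Reading off H_k = ker ∂_k / im ∂_{k+1}:

  H_1: rank ker ∂_1 − rank ∂_2 = (10 − 4) − 5 = 1, and the invariant factors of ∂_2 are all 1, so H_1 = Z.

(K is a triangulation of the Möbius band.)

H_1 = Z.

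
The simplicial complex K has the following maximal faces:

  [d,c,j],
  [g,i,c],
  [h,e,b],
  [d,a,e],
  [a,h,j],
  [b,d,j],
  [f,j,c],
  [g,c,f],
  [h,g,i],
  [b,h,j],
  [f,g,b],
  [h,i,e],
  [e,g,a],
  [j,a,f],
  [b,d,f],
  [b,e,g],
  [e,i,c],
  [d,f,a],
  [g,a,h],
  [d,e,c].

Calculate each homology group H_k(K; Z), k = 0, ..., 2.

H_0 = Z,  H_1 = Z ⊕ Z_2,  H_2 = 0.

Order the vertices as a < b < c < d < e < f < g < h < i < j. Listing each simplex with vertices in this order, K has dimension 2 with simplices:

  0-simplices (10): a, b, c, d, e, f, g, h, i, j
  1-simplices (30): ad, ae, af, ag, ah, aj, bd, be, bf, bg, bh, bj, cd, ce, cf, cg, ci, cj, de, df, dj, eg, eh, ei, fg, fj, gh, gi, hi, hj
  2-simplices (20): ade, adf, aeg, afj, agh, ahj, bdf, bdj, beg, beh, bfg, bhj, cde, cdj, cei, cfg, cfj, cgi, ehi, ghi

Hence C_0 ≅ Z^10, C_1 ≅ Z^30, C_2 ≅ Z^20.

Boundary ∂_1: C_1 → C_0 sends each edge [p,q] (with p < q) to q − p.
The resulting 10×30 matrix has rank 9, and its Smith normal form has invariant factors (1,1,1,1,1,1,1,1,1).

The boundary map ∂_2: C_2 → C_1 maps a triangle to the signed sum of its edges. For instance
  ∂cgi = gi − ci + cg,
  ∂beg = eg − bg + be.
The resulting 30×20 matrix has rank 20, and its Smith normal form has invariant factors (1,1,1,1,1,1,1,1,1,1,1,1,1,1,1,1,1,1,1,2).

Now H_k = ker ∂_k / im ∂_{k+1}, so:

  H_0: rank C_0 − rank ∂_1 = 10 − 9 = 1, and the invariant factors of ∂_1 are all 1, so H_0 ≅ Z.
  H_1: rank ker ∂_1 − rank ∂_2 = (30 − 9) − 20 = 1, and ∂_2 has invariant factor 2 > 1, so H_1 ≅ Z ⊕ Z_2.
  H_2: rank ker ∂_2 − rank ∂_3 = (20 − 20) − 0 = 0, and there is no ∂_3, so H_2 ≅ 0.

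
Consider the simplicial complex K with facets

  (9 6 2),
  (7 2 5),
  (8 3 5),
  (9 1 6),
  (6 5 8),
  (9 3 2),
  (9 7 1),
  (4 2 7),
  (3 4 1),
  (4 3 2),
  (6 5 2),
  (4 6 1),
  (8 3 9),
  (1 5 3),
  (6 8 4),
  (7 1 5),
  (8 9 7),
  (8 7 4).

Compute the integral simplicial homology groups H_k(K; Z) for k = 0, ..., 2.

H_0 ≅ Z,  H_1 ≅ Z^2,  H_2 ≅ Z.

Fix the vertex order 1 < 2 < 3 < 4 < 5 < 6 < 7 < 8 < 9 and write every simplex with vertices in increasing order. Then dim K = 2 and the simplices of K are:

  0-simplices (9): [1], [2], [3], [4], [5], [6], [7], [8], [9]
  1-simplices (27): (27 of them)
  2-simplices (18): [1,3,4], [1,3,5], [1,4,6], [1,5,7], [1,6,9], [1,7,9], [2,3,4], [2,3,9], [2,4,7], [2,5,6], [2,5,7], [2,6,9], [3,5,8], [3,8,9], [4,6,8], [4,7,8], [5,6,8], [7,8,9]

giving chain groups C_0 ≅ Z^9, C_1 ≅ Z^27, C_2 ≅ Z^18.

Boundary ∂_1: C_1 → C_0 sends each edge [p,q] (with p < q) to q − p.
As a 9×27 matrix over Z this has rank 8, with invariant factors (1,1,1,1,1,1,1,1).

∂_2: C_2 → C_1 maps a triangle to the signed sum of its edges. For instance
  ∂[2,5,7] = [5,7] − [2,7] + [2,5],
  ∂[1,7,9] = [7,9] − [1,9] + [1,7].
As a 27×18 matrix over Z this has rank 17, with invariant factors (1,1,1,1,1,1,1,1,1,1,1,1,1,1,1,1,1).

Reading off H_k = ker ∂_k / im ∂_{k+1}:

  H_0: rank C_0 − rank ∂_1 = 9 − 8 = 1, and the invariant factors of ∂_1 are all 1, so H_0 ≅ Z.
  H_1: rank ker ∂_1 − rank ∂_2 = (27 − 8) − 17 = 2, and the invariant factors of ∂_2 are all 1, so H_1 ≅ Z^2.
  H_2: rank ker ∂_2 − rank ∂_3 = (18 − 17) − 0 = 1, and there is no ∂_3, so H_2 ≅ Z.

As a check, the Euler characteristic is 9 − 27 + 18 = 0, which agrees with 1 − 2 + 1 = 0.
(K is a triangulation of the torus T^2.)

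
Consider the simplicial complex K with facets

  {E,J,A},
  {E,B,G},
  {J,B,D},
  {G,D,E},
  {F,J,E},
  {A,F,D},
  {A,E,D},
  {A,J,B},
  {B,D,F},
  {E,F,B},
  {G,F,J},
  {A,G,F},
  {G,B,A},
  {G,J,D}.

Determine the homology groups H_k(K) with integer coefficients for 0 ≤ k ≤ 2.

We work with the vertex ordering A < B < D < E < F < G < J. The simplices of K, each written with vertices in increasing order, are:

  0-simplices (7): A, B, D, E, F, G, J
  1-simplices (21): AB, AD, AE, AF, AG, AJ, BD, BE, BF, BG, BJ, DE, DF, DG, DJ, EF, EG, EJ, FG, FJ, GJ
  2-simplices (14): ABG, ABJ, ADE, ADF, AEJ, AFG, BDF, BDJ, BEF, BEG, DEG, DGJ, EFJ, FGJ

giving chain groups C_0 ≅ Z^7, C_1 ≅ Z^21, C_2 ≅ Z^14.

The boundary map ∂_1: C_1 → C_0 maps an edge to its endpoints' difference, ∂[p,q] = q − p. For instance
  ∂GJ = J − G.
The resulting 7×21 matrix has rank 6, and its Smith normal form has invariant factors (1,1,1,1,1,1).

Boundary ∂_2: C_2 → C_1 maps a triangle to the signed sum of its edges. For instance
  ∂FGJ = GJ − FJ + FG,
  ∂ADF = DF − AF + AD.
As a 21×14 matrix over Z this has rank 13, with invariant factors (1,1,1,1,1,1,1,1,1,1,1,1,1).

From H_k ≅ ker(∂_k) / im(∂_{k+1}) we obtain:

  H_0: rank C_0 − rank ∂_1 = 7 − 6 = 1, and the invariant factors of ∂_1 are all 1, so H_0 ≅ Z.
  H_1: rank ker ∂_1 − rank ∂_2 = (21 − 6) − 13 = 2, and the invariant factors of ∂_2 are all 1, so H_1 ≅ Z^2.
  H_2: rank ker ∂_2 − rank ∂_3 = (14 − 13) − 0 = 1, and there is no ∂_3, so H_2 ≅ Z.

(K is a triangulation of the torus T^2.)

H_0 = Z,  H_1 = Z^2,  H_2 = Z.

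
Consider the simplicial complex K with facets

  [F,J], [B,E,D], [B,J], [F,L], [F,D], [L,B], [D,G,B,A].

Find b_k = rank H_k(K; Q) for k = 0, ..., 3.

Fix the vertex order A < B < D < E < F < G < J < L and write every simplex with vertices in increasing order. Then dim K = 3 and the simplices of K are:

  0-simplices (8): A, B, D, E, F, G, J, L
  1-simplices (13): AB, AD, AG, BD, BE, BG, BJ, BL, DE, DF, DG, FJ, FL
  2-simplices (5): ABD, ABG, ADG, BDE, BDG
  3-simplices (1): ABDG

Hence C_0 ≅ Z^8, C_1 ≅ Z^13, C_2 ≅ Z^5, C_3 ≅ Z^1.

Boundary ∂_1: C_1 → C_0 maps an edge to its endpoints' difference, ∂[p,q] = q − p.
This gives a 8×13 integer matrix of rank 7; reducing to Smith normal form yields diagonal entries (1,1,1,1,1,1,1).

The boundary map ∂_2: C_2 → C_1 sends each 2-simplex [p,q,r] to [q,r] − [p,r] + [p,q]. For instance
  ∂ABG = BG − AG + AB,
  ∂ADG = DG − AG + AD.
As a 13×5 matrix over Z this has rank 4, with invariant factors (1,1,1,1).

Boundary ∂_3: C_3 → C_2 sends each 3-simplex σ to the alternating sum Σ_i (−1)^i (σ with its i-th vertex removed). For instance
  ∂ABDG = BDG − ADG + ABG − ABD.
As a 5×1 matrix over Z this has rank 1, with invariant factors (1).

Computing H_k = (kernel of ∂_k) / (image of ∂_{k+1}):

  H_0: rank C_0 − rank ∂_1 = 8 − 7 = 1, and the invariant factors of ∂_1 are all 1, so H_0 ≅ Z.
  H_1: rank ker ∂_1 − rank ∂_2 = (13 − 7) − 4 = 2, and the invariant factors of ∂_2 are all 1, so H_1 ≅ Z^2.
  H_2: rank ker ∂_2 − rank ∂_3 = (5 − 4) − 1 = 0, and the invariant factors of ∂_3 are all 1, so H_2 ≅ 0.
  H_3: rank ker ∂_3 − rank ∂_4 = (1 − 1) − 0 = 0, and there is no ∂_4, so H_3 ≅ 0.

As a check, the Euler characteristic is 8 − 13 + 5 − 1 = -1, which agrees with 1 − 2 + 0 − 0 = -1.

Hence the Betti numbers are b_0 = 1, b_1 = 2, b_2 = 0, b_3 = 0.

b_0 = 1, b_1 = 2, b_2 = 0, b_3 = 0.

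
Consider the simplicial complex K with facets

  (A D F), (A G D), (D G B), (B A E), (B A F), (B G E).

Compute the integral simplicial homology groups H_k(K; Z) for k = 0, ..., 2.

Fix the vertex order A < B < D < E < F < G and write every simplex with vertices in increasing order. Then dim K = 2 and the simplices of K are:

  0-simplices (6): A, B, D, E, F, G
  1-simplices (12): AB, AD, AE, AF, AG, BD, BE, BF, BG, DF, DG, EG
  2-simplices (6): ABE, ABF, ADF, ADG, BDG, BEG

so the chain groups are C_0 ≅ Z^6, C_1 ≅ Z^12, C_2 ≅ Z^6.

Boundary ∂_1: C_1 → C_0 sends each edge [p,q] (with p < q) to q − p. For instance
  ∂EG = G − E.
As a 6×12 matrix over Z this has rank 5, with invariant factors (1,1,1,1,1).

∂_2: C_2 → C_1 acts by ∂[p,q,r] = [q,r] − [p,r] + [p,q]. For instance
  ∂BDG = DG − BG + BD,
  ∂ABE = BE − AE + AB.
The 12×6 boundary matrix has rank 6 and Smith normal form diag(1,1,1,1,1,1).

From H_k ≅ ker(∂_k) / im(∂_{k+1}) we obtain:

  H_0: rank C_0 − rank ∂_1 = 6 − 5 = 1, and the invariant factors of ∂_1 are all 1, so H_0 ≅ Z.
  H_1: rank ker ∂_1 − rank ∂_2 = (12 − 5) − 6 = 1, and the invariant factors of ∂_2 are all 1, so H_1 ≅ Z.
  H_2: rank ker ∂_2 − rank ∂_3 = (6 − 6) − 0 = 0, and there is no ∂_3, so H_2 ≅ 0.

As a check, the Euler characteristic is 6 − 12 + 6 = 0, which agrees with 1 − 1 + 0 = 0.
(K is a triangulation of the cylinder S^1 x I.)

H_0 = Z,  H_1 = Z,  H_2 = 0.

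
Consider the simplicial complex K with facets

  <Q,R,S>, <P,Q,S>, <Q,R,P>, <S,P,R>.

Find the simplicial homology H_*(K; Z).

H_0 ≅ Z,  H_1 = 0,  H_2 ≅ Z.

Fix the vertex order P < Q < R < S and write every simplex with vertices in increasing order. Then dim K = 2 and the simplices of K are:

  0-simplices (4): P, Q, R, S
  1-simplices (6): PQ, PR, PS, QR, QS, RS
  2-simplices (4): PQR, PQS, PRS, QRS

giving chain groups C_0 ≅ Z^4, C_1 ≅ Z^6, C_2 ≅ Z^4.

The boundary map ∂_1: C_1 → C_0 is given by ∂[p,q] = [q] − [p].
This gives a 4×6 integer matrix of rank 3; reducing to Smith normal form yields diagonal entries (1,1,1).

Boundary ∂_2: C_2 → C_1 sends each 2-simplex [p,q,r] to [q,r] − [p,r] + [p,q]. For instance
  ∂PQS = QS − PS + PQ,
  ∂PQR = QR − PR + PQ.
The resulting 6×4 matrix has rank 3, and its Smith normal form has invariant factors (1,1,1).

Now H_k = ker ∂_k / im ∂_{k+1}, so:

  H_0: rank C_0 − rank ∂_1 = 4 − 3 = 1, and the invariant factors of ∂_1 are all 1, so H_0 = Z.
  H_1: rank ker ∂_1 − rank ∂_2 = (6 − 3) − 3 = 0, and the invariant factors of ∂_2 are all 1, so H_1 = 0.
  H_2: rank ker ∂_2 − rank ∂_3 = (4 − 3) − 0 = 1, and there is no ∂_3, so H_2 = Z.

As a check, the Euler characteristic is 4 − 6 + 4 = 2, which agrees with 1 − 0 + 1 = 2.
(K is a triangulation of the 2-sphere S^2.)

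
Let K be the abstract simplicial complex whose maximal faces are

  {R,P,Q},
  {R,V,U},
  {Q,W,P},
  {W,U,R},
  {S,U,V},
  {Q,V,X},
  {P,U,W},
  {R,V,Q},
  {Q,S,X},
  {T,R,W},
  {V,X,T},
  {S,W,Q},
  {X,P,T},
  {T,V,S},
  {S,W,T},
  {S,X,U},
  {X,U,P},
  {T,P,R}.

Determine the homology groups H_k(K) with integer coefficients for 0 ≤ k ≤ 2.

H_0 ≅ Z,  H_1 ≅ Z ⊕ Z/2Z,  H_2 = 0.

K has 9 vertices, 27 edges, 18 triangles.
rank ∂_0 = 0, rank ∂_1 = 8 ⇒ b_0 = 9 − 0 − 8 = 1; all invariant factors of ∂_1 are 1 so no torsion. So H_0 ≅ Z.
rank ∂_1 = 8, rank ∂_2 = 18 ⇒ b_1 = 27 − 8 − 18 = 1; ∂_2 has invariant factor(s) [2] giving torsion. So H_1 ≅ Z ⊕ Z/2Z.
rank ∂_2 = 18, rank ∂_3 = 0 ⇒ b_2 = 18 − 18 − 0 = 0. So H_2 ≅ 0.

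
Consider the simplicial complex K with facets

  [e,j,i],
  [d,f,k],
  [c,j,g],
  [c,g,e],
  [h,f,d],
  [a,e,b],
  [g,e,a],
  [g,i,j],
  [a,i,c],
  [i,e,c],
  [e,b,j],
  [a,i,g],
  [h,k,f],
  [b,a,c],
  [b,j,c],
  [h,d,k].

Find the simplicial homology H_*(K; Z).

H_0 = Z^2,  H_1 = Z/2Z,  H_2 = Z.

Order the vertices as a < b < c < d < e < f < g < h < i < j < k. Listing each simplex with vertices in this order, K has dimension 2 with simplices:

  0-simplices (11): a, b, c, d, e, f, g, h, i, j, k
  1-simplices (24): ab, ac, ae, ag, ai, bc, be, bj, ce, cg, ci, cj, df, dh, dk, eg, ei, ej, fh, fk, gi, gj, hk, ij
  2-simplices (16): abc, abe, aci, aeg, agi, bcj, bej, ceg, cei, cgj, dfh, dfk, dhk, eij, fhk, gij

so the chain groups are C_0 ≅ Z^11, C_1 ≅ Z^24, C_2 ≅ Z^16.

∂_1: C_1 → C_0 maps an edge to its endpoints' difference, ∂[p,q] = q − p. For instance
  ∂ej = j − e.
The 11×24 boundary matrix has rank 9 and Smith normal form diag(1,1,1,1,1,1,1,1,1).

∂_2: C_2 → C_1 sends each 2-simplex [p,q,r] to [q,r] − [p,r] + [p,q]. For instance
  ∂cgj = gj − cj + cg,
  ∂dhk = hk − dk + dh.
This gives a 24×16 integer matrix of rank 15; reducing to Smith normal form yields diagonal entries (1,1,1,1,1,1,1,1,1,1,1,1,1,1,2).

From H_k ≅ ker(∂_k) / im(∂_{k+1}) we obtain:

  H_0: rank C_0 − rank ∂_1 = 11 − 9 = 2, and the invariant factors of ∂_1 are all 1, so H_0 = Z^2.
  H_1: rank ker ∂_1 − rank ∂_2 = (24 − 9) − 15 = 0, and ∂_2 has invariant factor 2 > 1, so H_1 = Z/2Z.
  H_2: rank ker ∂_2 − rank ∂_3 = (16 − 15) − 0 = 1, and there is no ∂_3, so H_2 = Z.

(K is a triangulation of the disjoint union of the real projective plane RP^2 and the 2-sphere S^2.)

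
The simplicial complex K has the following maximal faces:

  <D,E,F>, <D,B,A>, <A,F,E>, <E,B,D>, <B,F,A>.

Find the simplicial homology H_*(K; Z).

K has 5 vertices, 10 edges, 5 triangles.
rank ∂_0 = 0, rank ∂_1 = 4 ⇒ b_0 = 5 − 0 − 4 = 1; all invariant factors of ∂_1 are 1 so no torsion. So H_0 = Z.
rank ∂_1 = 4, rank ∂_2 = 5 ⇒ b_1 = 10 − 4 − 5 = 1; all invariant factors of ∂_2 are 1 so no torsion. So H_1 = Z.
rank ∂_2 = 5, rank ∂_3 = 0 ⇒ b_2 = 5 − 5 − 0 = 0. So H_2 = 0.

H_0 = Z,  H_1 = Z,  H_2 = 0.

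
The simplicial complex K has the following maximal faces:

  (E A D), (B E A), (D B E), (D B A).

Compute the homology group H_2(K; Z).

Order the vertices as A < B < D < E. Listing each simplex with vertices in this order, K has dimension 2 with simplices:

  0-simplices (4): A, B, D, E
  1-simplices (6): AB, AD, AE, BD, BE, DE
  2-simplices (4): ABD, ABE, ADE, BDE

Hence C_0 ≅ Z^4, C_1 ≅ Z^6, C_2 ≅ Z^4.

∂_1: C_1 → C_0 maps an edge to its endpoints' difference, ∂[p,q] = q − p.
As a 4×6 matrix over Z this has rank 3, with invariant factors (1,1,1).

Boundary ∂_2: C_2 → C_1 maps a triangle to the signed sum of its edges. For instance
  ∂ABD = BD − AD + AB,
  ∂BDE = DE − BE + BD.
The resulting 6×4 matrix has rank 3, and its Smith normal form has invariant factors (1,1,1).

Reading off H_k = ker ∂_k / im ∂_{k+1}:

  H_2: rank ker ∂_2 − rank ∂_3 = (4 − 3) − 0 = 1, and there is no ∂_3, so H_2 ≅ Z.

H_2 ≅ Z.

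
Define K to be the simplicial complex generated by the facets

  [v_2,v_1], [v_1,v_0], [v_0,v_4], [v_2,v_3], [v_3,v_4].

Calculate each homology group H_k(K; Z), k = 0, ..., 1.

Take the total order v_0 < v_1 < v_2 < v_3 < v_4 on the vertex set. Then K (dimension 1) consists of the simplices:

  0-simplices (5): [v_0], [v_1], [v_2], [v_3], [v_4]
  1-simplices (5): [v_0,v_1], [v_0,v_4], [v_1,v_2], [v_2,v_3], [v_3,v_4]

so the chain groups are C_0 ≅ Z^5, C_1 ≅ Z^5.

∂_1: C_1 → C_0 is given by ∂[p,q] = [q] − [p]. For instance
  ∂[v_2,v_3] = [v_3] − [v_2].
This gives a 5×5 integer matrix of rank 4; reducing to Smith normal form yields diagonal entries (1,1,1,1).

Reading off H_k = ker ∂_k / im ∂_{k+1}:

  H_0: rank C_0 − rank ∂_1 = 5 − 4 = 1, and the invariant factors of ∂_1 are all 1, so H_0 ≅ Z.
  H_1: rank ker ∂_1 − rank ∂_2 = (5 − 4) − 0 = 1, and there is no ∂_2, so H_1 ≅ Z.

(K is a triangulation of the circle S^1.)

H_0 ≅ Z,  H_1 ≅ Z.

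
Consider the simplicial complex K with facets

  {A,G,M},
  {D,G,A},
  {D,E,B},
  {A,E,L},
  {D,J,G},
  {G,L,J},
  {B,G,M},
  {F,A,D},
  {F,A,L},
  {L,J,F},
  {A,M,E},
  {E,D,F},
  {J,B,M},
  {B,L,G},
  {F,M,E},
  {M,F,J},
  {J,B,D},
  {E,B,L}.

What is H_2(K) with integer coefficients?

H_2 = 0.

Order the vertices as A < B < D < E < F < G < J < L < M. Listing each simplex with vertices in this order, K has dimension 2 with simplices:

  0-simplices (9): A, B, D, E, F, G, J, L, M
  1-simplices (27): AD, AE, AF, AG, AL, AM, BD, BE, BG, BJ, BL, BM, DE, DF, DG, DJ, EF, EL, EM, FJ, FL, FM, GJ, GL, GM, JL, JM
  2-simplices (18): ADF, ADG, AEL, AEM, AFL, AGM, BDE, BDJ, BEL, BGL, BGM, BJM, DEF, DGJ, EFM, FJL, FJM, GJL

giving chain groups C_0 ≅ Z^9, C_1 ≅ Z^27, C_2 ≅ Z^18.

Boundary ∂_1: C_1 → C_0 maps an edge to its endpoints' difference, ∂[p,q] = q − p. For instance
  ∂AM = M − A.
The 9×27 boundary matrix has rank 8 and Smith normal form diag(1,1,1,1,1,1,1,1).

The boundary map ∂_2: C_2 → C_1 sends each 2-simplex [p,q,r] to [q,r] − [p,r] + [p,q]. For instance
  ∂EFM = FM − EM + EF,
  ∂DEF = EF − DF + DE.
As a 27×18 matrix over Z this has rank 18, with invariant factors (1,1,1,1,1,1,1,1,1,1,1,1,1,1,1,1,1,2).

Reading off H_k = ker ∂_k / im ∂_{k+1}:

  H_2: rank ker ∂_2 − rank ∂_3 = (18 − 18) − 0 = 0, and there is no ∂_3, so H_2 ≅ 0.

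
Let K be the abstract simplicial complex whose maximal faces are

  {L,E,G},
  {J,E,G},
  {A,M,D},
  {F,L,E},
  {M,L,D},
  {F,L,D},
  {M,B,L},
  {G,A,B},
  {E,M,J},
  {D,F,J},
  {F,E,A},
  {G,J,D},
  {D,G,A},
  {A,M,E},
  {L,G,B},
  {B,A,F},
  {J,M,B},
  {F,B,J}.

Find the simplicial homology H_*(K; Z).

Fix the vertex order A < B < D < E < F < G < J < L < M and write every simplex with vertices in increasing order. Then dim K = 2 and the simplices of K are:

  0-simplices (9): A, B, D, E, F, G, J, L, M
  1-simplices (27): AB, AD, AE, AF, AG, AM, BF, BG, BJ, BL, BM, DF, DG, DJ, DL, DM, EF, EG, EJ, EL, EM, FJ, FL, GJ, GL, JM, LM
  2-simplices (18): ABF, ABG, ADG, ADM, AEF, AEM, BFJ, BGL, BJM, BLM, DFJ, DFL, DGJ, DLM, EFL, EGJ, EGL, EJM

giving chain groups C_0 ≅ Z^9, C_1 ≅ Z^27, C_2 ≅ Z^18.

The boundary map ∂_1: C_1 → C_0 maps an edge to its endpoints' difference, ∂[p,q] = q − p.
The 9×27 boundary matrix has rank 8 and Smith normal form diag(1,1,1,1,1,1,1,1).

∂_2: C_2 → C_1 acts by ∂[p,q,r] = [q,r] − [p,r] + [p,q]. For instance
  ∂DFL = FL − DL + DF,
  ∂AEM = EM − AM + AE.
The resulting 27×18 matrix has rank 17, and its Smith normal form has invariant factors (1,1,1,1,1,1,1,1,1,1,1,1,1,1,1,1,1).

From H_k ≅ ker(∂_k) / im(∂_{k+1}) we obtain:

  H_0: rank C_0 − rank ∂_1 = 9 − 8 = 1, and the invariant factors of ∂_1 are all 1, so H_0 = Z.
  H_1: rank ker ∂_1 − rank ∂_2 = (27 − 8) − 17 = 2, and the invariant factors of ∂_2 are all 1, so H_1 = Z^2.
  H_2: rank ker ∂_2 − rank ∂_3 = (18 − 17) − 0 = 1, and there is no ∂_3, so H_2 = Z.

(K is a triangulation of the torus T^2.)

H_0 ≅ Z,  H_1 ≅ Z^2,  H_2 ≅ Z.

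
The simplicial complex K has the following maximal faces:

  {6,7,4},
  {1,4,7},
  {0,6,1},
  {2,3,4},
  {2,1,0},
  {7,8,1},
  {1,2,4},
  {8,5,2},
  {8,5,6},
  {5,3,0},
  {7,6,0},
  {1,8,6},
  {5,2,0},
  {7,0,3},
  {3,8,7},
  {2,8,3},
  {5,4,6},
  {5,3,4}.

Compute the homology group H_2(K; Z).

H_2 ≅ 0.

We work with the vertex ordering 0 < 1 < 2 < 3 < 4 < 5 < 6 < 7 < 8. The simplices of K, each written with vertices in increasing order, are:

  0-simplices (9): [0], [1], [2], [3], [4], [5], [6], [7], [8]
  1-simplices (27): (27 of them)
  2-simplices (18): [0,1,2], [0,1,6], [0,2,5], [0,3,5], [0,3,7], [0,6,7], [1,2,4], [1,4,7], [1,6,8], [1,7,8], [2,3,4], [2,3,8], [2,5,8], [3,4,5], [3,7,8], [4,5,6], [4,6,7], [5,6,8]

Hence C_0 ≅ Z^9, C_1 ≅ Z^27, C_2 ≅ Z^18.

Boundary ∂_1: C_1 → C_0 sends each edge [p,q] (with p < q) to q − p. For instance
  ∂[0,2] = [2] − [0].
This gives a 9×27 integer matrix of rank 8; reducing to Smith normal form yields diagonal entries (1,1,1,1,1,1,1,1).

Boundary ∂_2: C_2 → C_1 acts by ∂[p,q,r] = [q,r] − [p,r] + [p,q]. For instance
  ∂[0,3,7] = [3,7] − [0,7] + [0,3],
  ∂[3,7,8] = [7,8] − [3,8] + [3,7].
As a 27×18 matrix over Z this has rank 18, with invariant factors (1,1,1,1,1,1,1,1,1,1,1,1,1,1,1,1,1,2).

Now H_k = ker ∂_k / im ∂_{k+1}, so:

  H_2: rank ker ∂_2 − rank ∂_3 = (18 − 18) − 0 = 0, and there is no ∂_3, so H_2 = 0.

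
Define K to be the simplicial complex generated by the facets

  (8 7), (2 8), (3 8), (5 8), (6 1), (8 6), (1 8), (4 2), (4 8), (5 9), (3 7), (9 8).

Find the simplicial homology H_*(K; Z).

H_0 ≅ Z,  H_1 ≅ Z^4.

Fix the vertex order 1 < 2 < 3 < 4 < 5 < 6 < 7 < 8 < 9 and write every simplex with vertices in increasing order. Then dim K = 1 and the simplices of K are:

  0-simplices (9): [1], [2], [3], [4], [5], [6], [7], [8], [9]
  1-simplices (12): [1,6], [1,8], [2,4], [2,8], [3,7], [3,8], [4,8], [5,8], [5,9], [6,8], [7,8], [8,9]

Hence C_0 ≅ Z^9, C_1 ≅ Z^12.

Boundary ∂_1: C_1 → C_0 is given by ∂[p,q] = [q] − [p]. For instance
  ∂[6,8] = [8] − [6].
The 9×12 boundary matrix has rank 8 and Smith normal form diag(1,1,1,1,1,1,1,1).

Computing H_k = (kernel of ∂_k) / (image of ∂_{k+1}):

  H_0: rank C_0 − rank ∂_1 = 9 − 8 = 1, and the invariant factors of ∂_1 are all 1, so H_0 = Z.
  H_1: rank ker ∂_1 − rank ∂_2 = (12 − 8) − 0 = 4, and there is no ∂_2, so H_1 = Z^4.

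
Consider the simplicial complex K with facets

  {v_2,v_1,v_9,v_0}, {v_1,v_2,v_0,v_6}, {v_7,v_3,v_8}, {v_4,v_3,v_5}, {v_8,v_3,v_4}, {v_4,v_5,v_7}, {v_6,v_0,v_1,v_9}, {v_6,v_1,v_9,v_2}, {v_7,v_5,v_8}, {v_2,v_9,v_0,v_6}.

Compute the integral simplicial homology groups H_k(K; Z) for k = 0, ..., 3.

Fix the vertex order v_0 < v_1 < v_2 < v_3 < v_4 < v_5 < v_6 < v_7 < v_8 < v_9 and write every simplex with vertices in increasing order. Then dim K = 3 and the simplices of K are:

  0-simplices (10): [v_0], [v_1], [v_2], [v_3], [v_4], [v_5], [v_6], [v_7], [v_8], [v_9]
  1-simplices (20): (20 of them)
  2-simplices (15): (15 of them)
  3-simplices (5): [v_0,v_1,v_2,v_6], [v_0,v_1,v_2,v_9], [v_0,v_1,v_6,v_9], [v_0,v_2,v_6,v_9], [v_1,v_2,v_6,v_9]

Hence C_0 ≅ Z^10, C_1 ≅ Z^20, C_2 ≅ Z^15, C_3 ≅ Z^5.

∂_1: C_1 → C_0 maps an edge to its endpoints' difference, ∂[p,q] = q − p. For instance
  ∂[v_3,v_7] = [v_7] − [v_3].
The 10×20 boundary matrix has rank 8 and Smith normal form diag(1,1,1,1,1,1,1,1).

∂_2: C_2 → C_1 acts by ∂[p,q,r] = [q,r] − [p,r] + [p,q]. For instance
  ∂[v_5,v_7,v_8] = [v_7,v_8] − [v_5,v_8] + [v_5,v_7],
  ∂[v_1,v_2,v_6] = [v_2,v_6] − [v_1,v_6] + [v_1,v_2].
This gives a 20×15 integer matrix of rank 11; reducing to Smith normal form yields diagonal entries (1,1,1,1,1,1,1,1,1,1,1).

The boundary map ∂_3: C_3 → C_2 sends each 3-simplex σ to the alternating sum Σ_i (−1)^i (σ with its i-th vertex removed). For instance
  ∂[v_0,v_2,v_6,v_9] = [v_2,v_6,v_9] − [v_0,v_6,v_9] + [v_0,v_2,v_9] − [v_0,v_2,v_6],
  ∂[v_0,v_1,v_2,v_6] = [v_1,v_2,v_6] − [v_0,v_2,v_6] + [v_0,v_1,v_6] − [v_0,v_1,v_2].
This gives a 15×5 integer matrix of rank 4; reducing to Smith normal form yields diagonal entries (1,1,1,1).

Now H_k = ker ∂_k / im ∂_{k+1}, so:

  H_0: rank C_0 − rank ∂_1 = 10 − 8 = 2, and the invariant factors of ∂_1 are all 1, so H_0 ≅ Z^2.
  H_1: rank ker ∂_1 − rank ∂_2 = (20 − 8) − 11 = 1, and the invariant factors of ∂_2 are all 1, so H_1 ≅ Z.
  H_2: rank ker ∂_2 − rank ∂_3 = (15 − 11) − 4 = 0, and the invariant factors of ∂_3 are all 1, so H_2 ≅ 0.
  H_3: rank ker ∂_3 − rank ∂_4 = (5 − 4) − 0 = 1, and there is no ∂_4, so H_3 ≅ Z.

As a check, the Euler characteristic is 10 − 20 + 15 − 5 = 0, which agrees with 2 − 1 + 0 − 1 = 0.

H_0 = Z^2,  H_1 = Z,  H_2 = 0,  H_3 = Z.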